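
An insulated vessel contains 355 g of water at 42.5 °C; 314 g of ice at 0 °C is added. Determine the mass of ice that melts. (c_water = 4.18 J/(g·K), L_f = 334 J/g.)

Heat available from the water dropping to 0 °C: 355×4.18×42.5 = 63066 J.
Melting all 314 g of ice would need 314×334 = 104876 J.
That's not enough to melt it all — equilibrium is at 0 °C with ice remaining.
m_melt = 63066 / L_f = 188.8 g.

m_melted ≈ 189 g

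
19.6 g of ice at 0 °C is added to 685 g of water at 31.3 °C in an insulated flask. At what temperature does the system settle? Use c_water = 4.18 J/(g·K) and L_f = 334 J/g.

T_f ≈ 28.2 °C

Setting the total heat transfer to zero:
melt ice: 19.6×334 = 6546.4
  meltwater 0→T: 19.6×4.18×T = 81.93 T
  water cools: 685×4.18×(T − 31.3) = 2863.3(T − 31.3)
2945.2 T = 89621 − 6546.4 = 83075
T ≈ 28.21 °C (positive, so assuming full melt was valid).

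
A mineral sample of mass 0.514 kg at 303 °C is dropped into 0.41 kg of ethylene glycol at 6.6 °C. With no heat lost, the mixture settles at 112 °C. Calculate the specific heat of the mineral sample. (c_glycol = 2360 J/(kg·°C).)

Heat lost by the mineral sample = heat gained by the glycol:
0.514×c×(303 − 112) = 0.41×2360×(112 − 6.6)
98.17 c = 101985  ⇒  c ≈ 1039 J/(kg·°C)

c ≈ 1040 J/(kg·°C)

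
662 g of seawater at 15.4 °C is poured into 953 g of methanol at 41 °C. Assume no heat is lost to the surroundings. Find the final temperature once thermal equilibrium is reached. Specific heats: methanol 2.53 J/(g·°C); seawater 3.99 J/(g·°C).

Set heat shed by the hot body equal to heat absorbed by the cold body:
953*2.53*(41 − T) = 662*3.99*(T − 15.4)
2411.1(41 − T) = 2641.4(T − 15.4)
5052.5 T = 139532  ⇒  T ≈ 27.62 °C

T_f ≈ 27.6 °C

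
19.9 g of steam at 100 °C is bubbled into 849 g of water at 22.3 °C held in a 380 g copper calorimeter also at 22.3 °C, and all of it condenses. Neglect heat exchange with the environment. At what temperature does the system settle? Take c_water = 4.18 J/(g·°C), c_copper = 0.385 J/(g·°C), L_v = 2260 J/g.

T_f ≈ 35.9 °C

Energy balance with sensible and latent terms:
steam→water at 100 °C releases m L_v = 19.9×2260 = 44974; condensate cools 100→T: 19.9×4.18×(T − 100) = 83.18(T − 100); original water: 3548.8(T − 22.3); cup: 146.3(T − 22.3)
3778.3 T = 44974 + 8318.2 + 82401 = 135693
T ≈ 35.91 °C — below 100 °C, confirming all the steam condensed.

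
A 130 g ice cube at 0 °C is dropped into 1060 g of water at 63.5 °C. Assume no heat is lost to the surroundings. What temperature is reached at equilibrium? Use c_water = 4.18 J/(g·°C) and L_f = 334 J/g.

Energy balance with sensible and latent terms:
latent heat to melt: 130×334 = 43420; meltwater 0→T: 130×4.18×T = 543.4 T; water cools: 1060×4.18×(T − 63.5) = 4430.8(T − 63.5)
4974.2 T = 281356 − 43420 = 237936
T ≈ 47.83 °C. Since T > 0 °C, the all-ice-melts assumption holds.

T_f ≈ 47.8 °C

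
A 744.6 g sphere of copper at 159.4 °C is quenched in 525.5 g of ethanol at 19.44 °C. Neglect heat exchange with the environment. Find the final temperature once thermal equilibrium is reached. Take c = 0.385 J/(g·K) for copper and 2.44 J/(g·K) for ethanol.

T_f ≈ 45.0 °C

T_f = Σ m_i c_i T_i / Σ m_i c_i:
T_f = (286.67·159.4 + 1282.2·19.44) / (286.67 + 1282.2)
    = 70622 / 1568.9 ≈ 45.01 °C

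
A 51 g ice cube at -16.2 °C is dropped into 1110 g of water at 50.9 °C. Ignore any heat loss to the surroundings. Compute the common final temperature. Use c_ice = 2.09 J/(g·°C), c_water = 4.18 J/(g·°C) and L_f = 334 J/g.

T_f ≈ 44.8 °C

Conservation of energy gives ΣQ = 0:
ice -16.2→0 °C: 51·2.09·16.2 = 1726.8; melt ice: 51·334 = 17034; meltwater 0→T: 51·4.18·T = 213.18 T; water cools: 1110·4.18·(T − 50.9) = 4639.8(T − 50.9)
4853 T = 236166 − 18761 = 217405
T ≈ 44.80 °C. Since T > 0 °C, the all-ice-melts assumption holds.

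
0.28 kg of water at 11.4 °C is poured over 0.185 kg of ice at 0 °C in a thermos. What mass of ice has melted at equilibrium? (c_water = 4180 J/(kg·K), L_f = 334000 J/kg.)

m_melted ≈ 0.0399 kg

Heat available from the water dropping to 0 °C: 0.28·4180·11.4 = 13343 J.
Melting all 0.185 kg of ice would need 0.185·334000 = 61790 J.
That's not enough to melt it all — equilibrium is at 0 °C with ice remaining.
m_melted·334000 = 13343  ⇒  m_melted ≈ 0.03995 kg.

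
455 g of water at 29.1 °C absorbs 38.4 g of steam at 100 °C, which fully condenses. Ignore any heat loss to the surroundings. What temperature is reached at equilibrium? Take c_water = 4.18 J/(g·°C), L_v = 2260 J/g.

T_f ≈ 76.7 °C

Setting the total heat transfer to zero:
condense steam: −38.4×2260 = −86784
  condensed water 100 °C→T: 160.51(T − 100)
  original water: 1901.9(T − 29.1)
2062.4 T = 86784 + 16051 + 55345 = 158180
T ≈ 76.70 °C (< 100 °C, so full condensation is consistent).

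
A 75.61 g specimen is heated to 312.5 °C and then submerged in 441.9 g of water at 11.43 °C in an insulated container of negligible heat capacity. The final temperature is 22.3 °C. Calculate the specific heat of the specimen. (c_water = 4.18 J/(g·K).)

c ≈ 0.915 J/(g·K)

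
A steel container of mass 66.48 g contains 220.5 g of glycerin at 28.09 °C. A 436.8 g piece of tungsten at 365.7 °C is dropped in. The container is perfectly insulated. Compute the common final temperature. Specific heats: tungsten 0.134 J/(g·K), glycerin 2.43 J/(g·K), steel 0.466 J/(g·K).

T_f ≈ 59.7 °C

With ΣQ=0 the equilibrium temperature is the m·c-weighted mean:
T_f = (58.53·365.7 + 535.82·28.09 + 30.98·28.09) / (58.53 + 535.82 + 30.98)
    = 37326 / 625.33 ≈ 59.69 °C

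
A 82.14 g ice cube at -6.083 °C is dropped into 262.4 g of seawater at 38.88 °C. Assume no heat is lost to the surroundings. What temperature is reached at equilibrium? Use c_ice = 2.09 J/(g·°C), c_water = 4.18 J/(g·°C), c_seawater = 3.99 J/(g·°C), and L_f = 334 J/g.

T_f ≈ 8.8 °C

Taking heat into each body as positive, Σ m c ΔT = 0:
ice -6.083→0 °C: 82.14·2.09·6.083 = 1044.3; fusion: m_ice L_f = 82.14·334 = 27435; meltwater 0→T: 82.14·4.18·T = 343.35 T; seawater: 1047(T − 38.88)
1390.3 T = 40706 − 28479 = 12227
T ≈ 8.79 °C. Since T > 0 °C, the all-ice-melts assumption holds.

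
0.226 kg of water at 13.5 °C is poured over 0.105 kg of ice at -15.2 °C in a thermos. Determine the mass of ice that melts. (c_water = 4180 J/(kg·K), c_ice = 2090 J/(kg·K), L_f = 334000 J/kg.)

m_melted ≈ 0.0282 kg

Water can give up m c ΔT = 0.226×4180×13.5 = 12753 J before reaching 0 °C.
Of that, 0.105×2090×15.2 = 3335.6 J goes to bring the ice to 0 °C, leaving 9417.5 J.
Melting all 0.105 kg of ice would need 0.105×334000 = 35070 J.
That's not enough to melt it all — equilibrium is at 0 °C with ice remaining.
Mass melted = 9417.5/334000 ≈ 0.0282 kg.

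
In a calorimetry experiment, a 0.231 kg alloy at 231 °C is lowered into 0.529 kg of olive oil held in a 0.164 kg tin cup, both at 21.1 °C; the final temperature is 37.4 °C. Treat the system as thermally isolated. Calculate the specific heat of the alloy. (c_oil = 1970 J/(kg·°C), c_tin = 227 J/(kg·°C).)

c ≈ 393 J/(kg·°C)

Taking heat into each body as positive, Σ m c ΔT = 0:
0.231×c×(37.4 − 231) + 0.529×1970×(37.4 − 21.1) + 0.164×227×(37.4 − 21.1) = 0
-44.72 c = -17594
c = -17594/-44.72 ≈ 393.4 J/(kg·°C)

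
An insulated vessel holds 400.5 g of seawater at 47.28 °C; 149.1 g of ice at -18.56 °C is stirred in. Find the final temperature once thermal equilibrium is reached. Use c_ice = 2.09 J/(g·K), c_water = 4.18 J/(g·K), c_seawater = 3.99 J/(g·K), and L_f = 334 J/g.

Energy conservation, ΣQ = 0:
warm ice to 0 °C: 149.1·2.09·(0 − (-18.56)) = 5783.6
  latent heat to melt: 149.1·334 = 49799
  warm the meltwater: 623.24 T
  seawater cools: 400.5·3.99·(T − 47.28) = 1598(T − 47.28)
2221.2 T = 75553 − 55583 = 19970
T ≈ 8.99 °C. Since T > 0 °C, the all-ice-melts assumption holds.

T_f ≈ 9.0 °C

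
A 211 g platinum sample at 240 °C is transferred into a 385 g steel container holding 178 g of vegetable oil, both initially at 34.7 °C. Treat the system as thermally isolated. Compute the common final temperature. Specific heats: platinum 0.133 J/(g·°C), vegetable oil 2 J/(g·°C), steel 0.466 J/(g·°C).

T_f ≈ 44.9 °C

Heat gained plus heat lost sum to zero:
211*0.133*(T − 240) + 178*2*(T − 34.7) + 385*0.466*(T − 34.7) = 0
28.06(T − 240) + 356(T − 34.7) + 179.41(T − 34.7) = 0
563.47 T = 25314
T ≈ 44.92 °C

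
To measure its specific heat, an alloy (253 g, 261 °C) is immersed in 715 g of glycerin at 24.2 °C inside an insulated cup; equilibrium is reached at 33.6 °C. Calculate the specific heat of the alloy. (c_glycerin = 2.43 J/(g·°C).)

Heat gained plus heat lost sum to zero:
253×c×(33.6 − 261) + 715×2.43×(33.6 − 24.2) = 0
-57532 c = -16332
c = -16332/-57532 ≈ 0.2839 J/(g·°C)

c ≈ 0.284 J/(g·°C)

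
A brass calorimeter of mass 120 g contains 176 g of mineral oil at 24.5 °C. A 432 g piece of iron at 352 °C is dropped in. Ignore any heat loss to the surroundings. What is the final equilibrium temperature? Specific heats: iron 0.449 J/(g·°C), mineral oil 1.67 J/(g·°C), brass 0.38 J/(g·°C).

Taking heat into each body as positive, Σ m c ΔT = 0:
432·0.449·(T − 352) + 176·1.67·(T − 24.5) + 120·0.38·(T − 24.5) = 0
193.97(T − 352) + 293.92(T − 24.5) + 45.6(T − 24.5) = 0
533.49 T = 76595
T ≈ 143.57 °C

T_f ≈ 143.6 °C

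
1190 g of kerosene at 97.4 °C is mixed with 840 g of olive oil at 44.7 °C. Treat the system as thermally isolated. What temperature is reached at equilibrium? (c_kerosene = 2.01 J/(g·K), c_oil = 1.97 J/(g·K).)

Conservation of energy gives ΣQ = 0:
1190×2.01×(T − 97.4) + 840×1.97×(T − 44.7) = 0
2391.9(T − 97.4) + 1654.8(T − 44.7) = 0
(2391.9 + 1654.8) T = 2391.9×97.4 + 1654.8×44.7
T = 306941/4046.7 ≈ 75.85 °C

T_f ≈ 75.8 °C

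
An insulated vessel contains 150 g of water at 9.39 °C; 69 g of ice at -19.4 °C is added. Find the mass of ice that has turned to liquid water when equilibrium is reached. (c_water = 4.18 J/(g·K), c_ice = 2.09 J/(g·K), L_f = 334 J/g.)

m_melted ≈ 9.25 g

Water can give up m c ΔT = 150×4.18×9.39 = 5887.5 J before reaching 0 °C.
Of that, 69×2.09×19.4 = 2797.7 J goes to bring the ice to 0 °C, leaving 3089.9 J.
To melt every bit of ice: 69×334 = 23046 J.
3089.9 J < 23046 J, so only part of the ice melts and the system sits at 0 °C.
m_melt = 3089.9 / L_f = 9.251 g.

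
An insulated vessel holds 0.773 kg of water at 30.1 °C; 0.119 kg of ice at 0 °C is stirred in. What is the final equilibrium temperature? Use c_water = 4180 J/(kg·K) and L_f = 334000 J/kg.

Conservation of energy gives ΣQ = 0:
fusion: m_ice L_f = 0.119·334000 = 39746; meltwater 0→T: 0.119·4180·T = 497.42 T; water: 3231.1(T − 30.1)
3728.6 T = 97257 − 39746 = 57511
T ≈ 15.42 °C (positive, so assuming full melt was valid).

T_f ≈ 15.4 °C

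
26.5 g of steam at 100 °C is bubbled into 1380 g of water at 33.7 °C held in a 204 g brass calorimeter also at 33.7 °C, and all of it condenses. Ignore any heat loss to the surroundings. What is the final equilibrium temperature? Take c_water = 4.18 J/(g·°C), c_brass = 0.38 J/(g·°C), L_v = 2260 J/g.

Net heat exchanged in the isolated system is zero:
condense steam: −26.5·2260 = −59890; condensate cools 100→T: 26.5·4.18·(T − 100) = 110.77(T − 100); original water: 5768.4(T − 33.7); brass cup: 204·0.38·(T − 33.7) = 77.52(T − 33.7)
5956.7 T = 59890 + 11077 + 197008 = 267975
T ≈ 44.99 °C — below 100 °C, confirming all the steam condensed.

T_f ≈ 45.0 °C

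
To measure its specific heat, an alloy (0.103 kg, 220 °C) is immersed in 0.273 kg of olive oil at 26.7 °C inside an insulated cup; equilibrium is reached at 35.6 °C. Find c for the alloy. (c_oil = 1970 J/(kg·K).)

c ≈ 252 J/(kg·K)

Setting the total heat transfer to zero:
0.103·c·(35.6 − 220) + 0.273·1970·(35.6 − 26.7) = 0
-18.99 c = -4786.5
c = -4786.5/-18.99 ≈ 252 J/(kg·K)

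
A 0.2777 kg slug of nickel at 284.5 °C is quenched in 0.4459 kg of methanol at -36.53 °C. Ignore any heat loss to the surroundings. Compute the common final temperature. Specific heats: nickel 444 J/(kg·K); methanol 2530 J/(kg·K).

With ΣQ=0 the equilibrium temperature is the m·c-weighted mean:
T_f = (123.3*284.5 + 1128.1*(-36.53)) / (123.3 + 1128.1)
    = -6132 / 1251.4 ≈ -4.90 °C

T_f ≈ -4.9 °C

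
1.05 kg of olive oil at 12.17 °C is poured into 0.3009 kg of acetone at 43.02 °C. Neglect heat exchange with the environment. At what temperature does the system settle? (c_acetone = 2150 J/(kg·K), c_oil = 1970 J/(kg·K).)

T_f ≈ 19.5 °C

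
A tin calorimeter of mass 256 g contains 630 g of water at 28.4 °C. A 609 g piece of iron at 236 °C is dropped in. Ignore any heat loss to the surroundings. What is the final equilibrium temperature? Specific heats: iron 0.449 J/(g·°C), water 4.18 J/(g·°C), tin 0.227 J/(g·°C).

Taking heat into each body as positive, Σ m c ΔT = 0:
609*0.449*(T − 236) + 630*4.18*(T − 28.4) + 256*0.227*(T − 28.4) = 0
273.44(T − 236) + 2633.4(T − 28.4) + 58.11(T − 28.4) = 0
2965 T = 140971
T ≈ 47.55 °C

T_f ≈ 47.5 °C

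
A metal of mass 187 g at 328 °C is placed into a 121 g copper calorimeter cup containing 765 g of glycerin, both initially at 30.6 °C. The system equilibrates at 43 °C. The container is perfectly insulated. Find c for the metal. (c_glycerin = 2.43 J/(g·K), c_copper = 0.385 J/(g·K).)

c ≈ 0.443 J/(g·K)

Net heat exchanged in the isolated system is zero:
187×c×(43 − 328) + 765×2.43×(43 − 30.6) + 121×0.385×(43 − 30.6) = 0
-53295 c = -23629
c = -23629/-53295 ≈ 0.4434 J/(g·K)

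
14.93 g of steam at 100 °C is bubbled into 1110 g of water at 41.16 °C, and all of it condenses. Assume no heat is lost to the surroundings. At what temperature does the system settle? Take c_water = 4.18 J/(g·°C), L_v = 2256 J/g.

Setting the total heat transfer to zero:
condense steam: −14.93×2256 = −33682
  condensed water 100 °C→T: 62.41(T − 100)
  original water: 4639.8(T − 41.16)
4702.2 T = 33682 + 6240.7 + 190974 = 230897
T ≈ 49.10 °C, under the boiling point, so the assumption holds.

T_f ≈ 49.1 °C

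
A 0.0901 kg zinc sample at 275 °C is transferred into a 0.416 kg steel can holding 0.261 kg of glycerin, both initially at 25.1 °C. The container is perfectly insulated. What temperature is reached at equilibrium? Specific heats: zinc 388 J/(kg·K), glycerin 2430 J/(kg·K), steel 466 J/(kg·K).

T_f ≈ 35.2 °C

Let T be the final temperature. ΣQ_i = 0:
0.0901×388×(T − 275) + 0.261×2430×(T − 25.1) + 0.416×466×(T − 25.1) = 0
34.96(T − 275) + 634.23(T − 25.1) + 193.86(T − 25.1) = 0
(34.96 + 634.23 + 193.86) T = 34.96×275 + 634.23×25.1 + 193.86×25.1
T ≈ 35.22 °C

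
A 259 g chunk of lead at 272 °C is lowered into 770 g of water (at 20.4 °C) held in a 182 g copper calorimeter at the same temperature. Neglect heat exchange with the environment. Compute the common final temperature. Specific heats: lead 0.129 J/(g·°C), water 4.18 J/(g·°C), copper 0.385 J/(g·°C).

Heat gained plus heat lost sum to zero:
259×0.129×(T − 272) + 770×4.18×(T − 20.4) + 182×0.385×(T − 20.4) = 0
33.41(T − 272) + 3218.6(T − 20.4) + 70.07(T − 20.4) = 0
3322.1 T = 76177
T = 76177/3322.1 ≈ 22.93 °C

T_f ≈ 22.9 °C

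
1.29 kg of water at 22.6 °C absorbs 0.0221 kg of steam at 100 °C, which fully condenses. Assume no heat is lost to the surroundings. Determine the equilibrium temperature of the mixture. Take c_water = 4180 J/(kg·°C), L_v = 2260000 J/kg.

T_f ≈ 33.0 °C

Taking heat into each body as positive, Σ m c ΔT = 0:
latent heat released on condensation: 0.0221×2260000 = 49946
  condensate cools 100→T: 0.0221×4180×(T − 100) = 92.38(T − 100)
  original water: 5392.2(T − 22.6)
5484.6 T = 49946 + 9237.8 + 121864 = 181048
T ≈ 33.01 °C — below 100 °C, confirming all the steam condensed.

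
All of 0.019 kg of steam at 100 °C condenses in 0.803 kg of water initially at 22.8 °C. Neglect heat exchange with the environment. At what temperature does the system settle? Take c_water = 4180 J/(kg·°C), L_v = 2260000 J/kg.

T_f ≈ 37.1 °C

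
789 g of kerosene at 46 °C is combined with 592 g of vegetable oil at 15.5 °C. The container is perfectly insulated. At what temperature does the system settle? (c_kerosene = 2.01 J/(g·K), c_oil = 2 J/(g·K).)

With ΣQ=0 the equilibrium temperature is the m·c-weighted mean:
T_f = (1585.9×46 + 1184×15.5) / (1585.9 + 1184)
    = 91303 / 2769.9 ≈ 32.96 °C

T_f ≈ 33.0 °C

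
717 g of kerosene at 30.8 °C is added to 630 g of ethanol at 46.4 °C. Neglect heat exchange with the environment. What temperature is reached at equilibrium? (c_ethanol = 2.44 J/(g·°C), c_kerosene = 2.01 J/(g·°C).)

T_f = Σ m_i c_i T_i / Σ m_i c_i:
T_f = (1537.2·46.4 + 1441.2·30.8) / (1537.2 + 1441.2)
    = 115714 / 2978.4 ≈ 38.85 °C

T_f ≈ 38.9 °C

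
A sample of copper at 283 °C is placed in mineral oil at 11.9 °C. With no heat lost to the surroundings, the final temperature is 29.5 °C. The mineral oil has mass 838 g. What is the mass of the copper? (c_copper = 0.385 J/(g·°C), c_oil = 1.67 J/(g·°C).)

|Q_copper| = |Q_oil|:
m×0.385×(283 − 29.5) = 838×1.67×(29.5 − 11.9)
97.6 m = 24630  ⇒  m ≈ 252.4 g

m ≈ 252 g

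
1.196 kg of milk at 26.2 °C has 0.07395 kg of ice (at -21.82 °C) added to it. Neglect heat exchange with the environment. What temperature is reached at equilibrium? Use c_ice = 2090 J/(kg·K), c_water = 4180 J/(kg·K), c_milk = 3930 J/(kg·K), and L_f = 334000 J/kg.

T_f ≈ 19.0 °C

Setting the total heat transfer to zero:
warm ice to 0 °C: 0.07395·2090·(0 − (-21.82)) = 3372.4; fusion: m_ice L_f = 0.07395·334000 = 24699; warm the meltwater: 309.11 T; milk cools: 1.196·3930·(T − 26.2) = 4700.3(T − 26.2)
5009.4 T = 123147 − 28072 = 95076
T ≈ 18.98 °C. Since T > 0 °C, the all-ice-melts assumption holds.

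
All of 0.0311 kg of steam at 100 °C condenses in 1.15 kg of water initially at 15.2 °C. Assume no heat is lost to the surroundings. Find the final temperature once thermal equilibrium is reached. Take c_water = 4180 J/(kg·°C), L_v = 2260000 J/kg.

Energy conservation, ΣQ = 0:
condense steam: −0.0311·2260000 = −70286
  condensed water 100 °C→T: 130(T − 100)
  original water: 4807(T − 15.2)
4937 T = 70286 + 13000 + 73066 = 156352
T ≈ 31.67 °C (< 100 °C, so full condensation is consistent).

T_f ≈ 31.7 °C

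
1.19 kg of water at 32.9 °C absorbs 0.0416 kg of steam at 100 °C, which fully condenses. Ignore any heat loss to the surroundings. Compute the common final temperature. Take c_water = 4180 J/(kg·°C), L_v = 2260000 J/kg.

Heat gained plus heat lost sum to zero:
steam→water at 100 °C releases m L_v = 0.0416×2260000 = 94016; condensate cools 100→T: 0.0416×4180×(T − 100) = 173.89(T − 100); water warms: 1.19×4180×(T − 32.9) = 4974.2(T − 32.9)
5148.1 T = 94016 + 17389 + 163651 = 275056
T ≈ 53.43 °C, under the boiling point, so the assumption holds.

T_f ≈ 53.4 °C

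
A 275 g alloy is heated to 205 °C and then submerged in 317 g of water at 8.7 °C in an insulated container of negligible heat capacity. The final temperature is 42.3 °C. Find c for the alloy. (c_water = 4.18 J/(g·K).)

Conservation of energy gives ΣQ = 0:
275·c·(42.3 − 205) + 317·4.18·(42.3 − 8.7) = 0
-44742 c = -44522
c = -44522/-44742 ≈ 0.9951 J/(g·K)

c ≈ 0.995 J/(g·K)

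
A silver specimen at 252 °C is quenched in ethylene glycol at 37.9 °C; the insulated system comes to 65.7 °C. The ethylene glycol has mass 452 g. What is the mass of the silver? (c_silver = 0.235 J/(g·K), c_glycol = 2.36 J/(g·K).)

m ≈ 677 g

Heat lost by the silver = heat gained by the glycol:
m×0.235×(252 − 65.7) = 452×2.36×(65.7 − 37.9)
43.78 m = 29655  ⇒  m ≈ 677.4 g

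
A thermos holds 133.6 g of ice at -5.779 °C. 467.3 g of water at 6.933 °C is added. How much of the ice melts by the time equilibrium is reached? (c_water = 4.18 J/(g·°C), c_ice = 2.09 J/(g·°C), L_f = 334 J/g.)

Heat available from the water dropping to 0 °C: 467.3×4.18×6.933 = 13542 J.
Of that, 133.6×2.09×5.779 = 1613.6 J goes to bring the ice to 0 °C, leaving 11929 J.
To melt every bit of ice: 133.6×334 = 44622 J.
11929 J < 44622 J, so only part of the ice melts and the system sits at 0 °C.
Mass melted = 11929/334 ≈ 35.71 g.

m_melted ≈ 35.7 g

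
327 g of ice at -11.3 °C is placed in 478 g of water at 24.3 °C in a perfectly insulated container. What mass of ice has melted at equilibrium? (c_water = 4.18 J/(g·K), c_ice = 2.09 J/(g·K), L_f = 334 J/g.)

m_melted ≈ 122 g

Heat available from the water dropping to 0 °C: 478·4.18·24.3 = 48552 J.
Of that, 327·2.09·11.3 = 7722.8 J goes to bring the ice to 0 °C, leaving 40830 J.
Fully melting the ice requires m_ice L_f = 327·334 = 109218 J.
Since 40830 < 109218 J, not all the ice melts; equilibrium is at 0 °C.
m_melt = 40830 / L_f = 122.2 g.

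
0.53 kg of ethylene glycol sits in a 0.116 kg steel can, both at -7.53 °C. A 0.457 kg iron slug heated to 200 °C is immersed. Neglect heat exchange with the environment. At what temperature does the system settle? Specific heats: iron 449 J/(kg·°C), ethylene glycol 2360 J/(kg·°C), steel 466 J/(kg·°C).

T_f ≈ 20.7 °C

Setting the total heat transfer to zero:
0.457·449·(T − 200) + 0.53·2360·(T − (-7.53)) + 0.116·466·(T − (-7.53)) = 0
205.19(T − 200) + 1250.8(T − (-7.53)) + 54.06(T − (-7.53)) = 0
(205.19 + 1250.8 + 54.06) T = 205.19·200 + 1250.8·(-7.53) + 54.06·(-7.53)
T ≈ 20.67 °C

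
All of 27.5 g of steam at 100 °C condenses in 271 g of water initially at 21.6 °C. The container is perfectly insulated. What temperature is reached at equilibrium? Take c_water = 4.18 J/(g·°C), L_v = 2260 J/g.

T_f ≈ 78.6 °C

Taking heat into each body as positive, Σ m c ΔT = 0:
condense steam: −27.5×2260 = −62150
  condensed water 100 °C→T: 114.95(T − 100)
  water warms: 271×4.18×(T − 21.6) = 1132.8(T − 21.6)
1247.7 T = 62150 + 11495 + 24468 = 98113
T ≈ 78.63 °C — below 100 °C, confirming all the steam condensed.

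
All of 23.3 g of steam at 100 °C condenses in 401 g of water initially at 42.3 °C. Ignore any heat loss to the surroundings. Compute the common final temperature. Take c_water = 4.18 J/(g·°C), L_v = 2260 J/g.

T_f ≈ 75.2 °C

Conservation of energy gives ΣQ = 0:
condense steam: −23.3·2260 = −52658; condensate cools 100→T: 23.3·4.18·(T − 100) = 97.39(T − 100); water warms: 401·4.18·(T − 42.3) = 1676.2(T − 42.3)
1773.6 T = 52658 + 9739.4 + 70902 = 133300
T ≈ 75.16 °C (< 100 °C, so full condensation is consistent).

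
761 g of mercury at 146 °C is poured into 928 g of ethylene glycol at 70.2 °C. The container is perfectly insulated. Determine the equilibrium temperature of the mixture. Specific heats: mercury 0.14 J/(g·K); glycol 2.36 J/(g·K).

|Q_mercury| = |Q_glycol|:
761·0.14·(146 − T) = 928·2.36·(T − 70.2)
106.54(146 − T) = 2190.1(T − 70.2)
2296.6 T = 169298  ⇒  T ≈ 73.72 °C

T_f ≈ 73.7 °C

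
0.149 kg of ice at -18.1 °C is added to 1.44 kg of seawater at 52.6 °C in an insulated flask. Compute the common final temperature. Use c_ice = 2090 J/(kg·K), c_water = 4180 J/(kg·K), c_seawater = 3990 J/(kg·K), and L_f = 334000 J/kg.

T_f ≈ 38.8 °C

Sum of m c ΔT and latent-heat terms is zero:
ice -18.1→0 °C: 0.149·2090·18.1 = 5636.5; fusion: m_ice L_f = 0.149·334000 = 49766; meltwater 0→T: 0.149·4180·T = 622.82 T; seawater cools: 1.44·3990·(T − 52.6) = 5745.6(T − 52.6)
6368.4 T = 302219 − 55403 = 246816
T ≈ 38.76 °C. Since T > 0 °C, the all-ice-melts assumption holds.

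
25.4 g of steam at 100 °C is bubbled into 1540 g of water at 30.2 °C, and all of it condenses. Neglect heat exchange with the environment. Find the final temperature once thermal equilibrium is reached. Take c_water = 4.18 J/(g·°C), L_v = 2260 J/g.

Energy balance with sensible and latent terms:
condense steam: −25.4·2260 = −57404; condensate cools 100→T: 25.4·4.18·(T − 100) = 106.17(T − 100); original water: 6437.2(T − 30.2)
6543.4 T = 57404 + 10617 + 194403 = 262425
T ≈ 40.11 °C — below 100 °C, confirming all the steam condensed.

T_f ≈ 40.1 °C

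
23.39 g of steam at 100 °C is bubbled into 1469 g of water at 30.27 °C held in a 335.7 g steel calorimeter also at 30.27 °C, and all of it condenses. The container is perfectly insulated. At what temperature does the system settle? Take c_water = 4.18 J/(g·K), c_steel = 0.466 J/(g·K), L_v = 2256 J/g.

T_f ≈ 39.6 °C

Heat gained plus heat lost sum to zero:
steam→water at 100 °C releases m L_v = 23.39·2256 = 52768
  condensate cools 100→T: 23.39·4.18·(T − 100) = 97.77(T − 100)
  water warms: 1469·4.18·(T − 30.27) = 6140.4(T − 30.27)
  steel cup: 335.7·0.466·(T − 30.27) = 156.44(T − 30.27)
6394.6 T = 52768 + 9777 + 190606 = 253151
T ≈ 39.59 °C, under the boiling point, so the assumption holds.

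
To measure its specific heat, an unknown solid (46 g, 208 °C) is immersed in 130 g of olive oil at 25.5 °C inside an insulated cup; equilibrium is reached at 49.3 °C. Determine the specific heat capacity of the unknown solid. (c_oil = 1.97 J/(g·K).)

Conservation of energy gives ΣQ = 0:
46×c×(49.3 − 208) + 130×1.97×(49.3 − 25.5) = 0
-7300.2 c = -6095.2
c = -6095.2/-7300.2 ≈ 0.8349 J/(g·K)

c ≈ 0.835 J/(g·K)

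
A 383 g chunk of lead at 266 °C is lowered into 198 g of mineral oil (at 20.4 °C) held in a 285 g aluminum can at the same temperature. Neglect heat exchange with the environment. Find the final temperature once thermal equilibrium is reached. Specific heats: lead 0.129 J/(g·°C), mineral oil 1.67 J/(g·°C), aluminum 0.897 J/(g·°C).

Conservation of energy gives ΣQ = 0:
383×0.129×(T − 266) + 198×1.67×(T − 20.4) + 285×0.897×(T − 20.4) = 0
49.41(T − 266) + 330.66(T − 20.4) + 255.65(T − 20.4) = 0
(49.41 + 330.66 + 255.65) T = 49.41×266 + 330.66×20.4 + 255.65×20.4
T ≈ 39.49 °C

T_f ≈ 39.5 °C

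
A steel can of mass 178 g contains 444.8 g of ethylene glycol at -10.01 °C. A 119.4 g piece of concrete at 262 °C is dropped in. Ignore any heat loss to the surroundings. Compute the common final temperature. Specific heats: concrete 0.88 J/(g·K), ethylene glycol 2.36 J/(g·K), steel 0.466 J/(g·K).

T_f ≈ 13.1 °C

With ΣQ=0 the equilibrium temperature is the m·c-weighted mean:
T_f = (105.07×262 + 1049.7×(-10.01) + 82.95×(-10.01)) / (105.07 + 1049.7 + 82.95)
    = 16191 / 1237.7 ≈ 13.08 °C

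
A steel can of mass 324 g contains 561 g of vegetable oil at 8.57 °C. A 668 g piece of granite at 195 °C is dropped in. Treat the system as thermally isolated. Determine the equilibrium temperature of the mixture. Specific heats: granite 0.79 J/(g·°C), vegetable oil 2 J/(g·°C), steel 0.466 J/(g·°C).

With ΣQ=0 the equilibrium temperature is the m·c-weighted mean:
T_f = (527.72×195 + 1122×8.57 + 150.98×8.57) / (527.72 + 1122 + 150.98)
    = 113815 / 1800.7 ≈ 63.21 °C

T_f ≈ 63.2 °C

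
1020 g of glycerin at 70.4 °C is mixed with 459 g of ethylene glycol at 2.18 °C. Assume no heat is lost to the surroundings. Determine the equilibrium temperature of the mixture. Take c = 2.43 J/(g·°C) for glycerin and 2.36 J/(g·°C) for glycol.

T_f ≈ 49.7 °C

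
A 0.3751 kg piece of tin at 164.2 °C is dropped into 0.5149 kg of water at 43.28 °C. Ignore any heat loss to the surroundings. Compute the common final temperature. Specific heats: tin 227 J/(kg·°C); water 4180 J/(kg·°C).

Set heat shed by the hot body equal to heat absorbed by the cold body:
0.3751*227*(164.2 − T) = 0.5149*4180*(T − 43.28)
85.15(164.2 − T) = 2152.3(T − 43.28)
2237.4 T = 107132  ⇒  T ≈ 47.88 °C

T_f ≈ 47.9 °C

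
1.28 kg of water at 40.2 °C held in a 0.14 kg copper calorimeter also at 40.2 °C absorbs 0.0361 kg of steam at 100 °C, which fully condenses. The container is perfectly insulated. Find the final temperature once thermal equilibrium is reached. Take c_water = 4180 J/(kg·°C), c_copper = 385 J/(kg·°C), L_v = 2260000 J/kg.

Taking heat into each body as positive, Σ m c ΔT = 0:
condense steam: −0.0361×2260000 = −81586; condensate cools 100→T: 0.0361×4180×(T − 100) = 150.9(T − 100); water warms: 1.28×4180×(T − 40.2) = 5350.4(T − 40.2); copper cup: 0.14×385×(T − 40.2) = 53.9(T − 40.2)
5555.2 T = 81586 + 15090 + 217253 = 313929
T ≈ 56.51 °C — below 100 °C, confirming all the steam condensed.

T_f ≈ 56.5 °C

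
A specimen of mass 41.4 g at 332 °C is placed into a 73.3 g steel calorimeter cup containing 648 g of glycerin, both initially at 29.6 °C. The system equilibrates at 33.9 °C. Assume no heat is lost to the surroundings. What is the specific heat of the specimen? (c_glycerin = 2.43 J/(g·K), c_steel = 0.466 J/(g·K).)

Heat gained plus heat lost sum to zero:
41.4·c·(33.9 − 332) + 648·2.43·(33.9 − 29.6) + 73.3·0.466·(33.9 − 29.6) = 0
-12341 c = -6917.8
c = -6917.8/-12341 ≈ 0.5605 J/(g·K)

c ≈ 0.561 J/(g·K)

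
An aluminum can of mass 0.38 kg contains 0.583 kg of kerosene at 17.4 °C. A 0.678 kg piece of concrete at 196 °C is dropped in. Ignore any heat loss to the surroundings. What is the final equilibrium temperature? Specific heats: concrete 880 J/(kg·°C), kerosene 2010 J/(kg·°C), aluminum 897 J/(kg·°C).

With ΣQ=0 the equilibrium temperature is the m·c-weighted mean:
T_f = (596.64·196 + 1171.8·17.4 + 340.86·17.4) / (596.64 + 1171.8 + 340.86)
    = 143262 / 2109.3 ≈ 67.92 °C

T_f ≈ 67.9 °C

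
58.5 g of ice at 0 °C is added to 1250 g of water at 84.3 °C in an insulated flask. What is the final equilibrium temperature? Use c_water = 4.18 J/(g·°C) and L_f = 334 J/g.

T_f ≈ 77.0 °C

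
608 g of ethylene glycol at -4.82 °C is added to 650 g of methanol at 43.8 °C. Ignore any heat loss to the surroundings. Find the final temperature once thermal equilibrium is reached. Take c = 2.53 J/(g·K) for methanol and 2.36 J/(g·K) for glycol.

T_f ≈ 21.1 °C

With ΣQ=0 the equilibrium temperature is the m·c-weighted mean:
T_f = (1644.5*43.8 + 1434.9*(-4.82)) / (1644.5 + 1434.9)
    = 65113 / 3079.4 ≈ 21.14 °C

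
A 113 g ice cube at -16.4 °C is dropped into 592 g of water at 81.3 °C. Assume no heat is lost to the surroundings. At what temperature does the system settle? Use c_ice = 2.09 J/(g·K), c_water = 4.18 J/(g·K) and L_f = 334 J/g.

T_f ≈ 54.1 °C

Conservation of energy gives ΣQ = 0:
warm ice to 0 °C: 113×2.09×(0 − (-16.4)) = 3873.2
  fusion: m_ice L_f = 113×334 = 37742
  warm the meltwater: 472.34 T
  water cools: 592×4.18×(T − 81.3) = 2474.6(T − 81.3)
2946.9 T = 201182 − 41615 = 159567
T ≈ 54.15 °C. Since T > 0 °C, the all-ice-melts assumption holds.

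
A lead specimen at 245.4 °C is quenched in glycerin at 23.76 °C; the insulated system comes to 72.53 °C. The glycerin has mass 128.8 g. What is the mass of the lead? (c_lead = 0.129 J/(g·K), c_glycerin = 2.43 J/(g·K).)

Heat lost by the lead = heat gained by the glycerin:
m·0.129·(245.4 − 72.53) = 128.8·2.43·(72.53 − 23.76)
22.3 m = 15264  ⇒  m ≈ 684.5 g

m ≈ 684 g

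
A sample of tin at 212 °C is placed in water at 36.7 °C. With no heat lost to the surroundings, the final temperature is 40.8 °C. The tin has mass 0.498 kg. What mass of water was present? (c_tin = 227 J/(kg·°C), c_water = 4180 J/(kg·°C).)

m ≈ 1.13 kg

Heat lost by the tin = heat gained by the water:
0.498·227·(212 − 40.8) = m·4180·(40.8 − 36.7)
17138 m = 19353  ⇒  m ≈ 1.129 kg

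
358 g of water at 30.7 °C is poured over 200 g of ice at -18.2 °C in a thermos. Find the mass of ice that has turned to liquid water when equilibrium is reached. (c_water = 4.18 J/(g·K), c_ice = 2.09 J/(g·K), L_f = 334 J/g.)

Water can give up m c ΔT = 358×4.18×30.7 = 45941 J before reaching 0 °C.
Warming the ice to 0 °C takes 200×2.09×18.2 = 7607.6 J, leaving 38333 J for melting.
To melt every bit of ice: 200×334 = 66800 J.
Since 38333 < 66800 J, not all the ice melts; equilibrium is at 0 °C.
m_melt = 38333 / L_f = 114.8 g.

m_melted ≈ 115 g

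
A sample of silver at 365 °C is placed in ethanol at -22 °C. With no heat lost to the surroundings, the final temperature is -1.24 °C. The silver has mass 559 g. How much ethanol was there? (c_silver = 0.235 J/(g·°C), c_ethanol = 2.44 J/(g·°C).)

m ≈ 950 g

Heat lost by the silver = heat gained by the ethanol:
559×0.235×(365 − -1.24) = m×2.44×(-1.24 − (-22))
50.65 m = 48111  ⇒  m ≈ 949.8 g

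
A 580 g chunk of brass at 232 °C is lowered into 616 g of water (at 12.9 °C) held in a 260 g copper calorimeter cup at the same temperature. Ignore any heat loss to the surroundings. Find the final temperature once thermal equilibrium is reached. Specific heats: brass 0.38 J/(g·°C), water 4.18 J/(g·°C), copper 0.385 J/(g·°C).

T_f ≈ 29.6 °C

T_f is the heat-capacity-weighted average of the initial temperatures:
T_f = (220.4×232 + 2574.9×12.9 + 100.1×12.9) / (220.4 + 2574.9 + 100.1)
    = 85640 / 2895.4 ≈ 29.58 °C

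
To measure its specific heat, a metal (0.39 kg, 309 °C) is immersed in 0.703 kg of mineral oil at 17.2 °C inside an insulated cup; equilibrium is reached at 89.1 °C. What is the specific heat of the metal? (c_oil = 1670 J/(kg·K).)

c ≈ 984 J/(kg·K)

Heat lost by the metal = heat gained by the oil:
0.39·c·(309 − 89.1) = 0.703·1670·(89.1 − 17.2)
85.76 c = 84411  ⇒  c ≈ 984.3 J/(kg·K)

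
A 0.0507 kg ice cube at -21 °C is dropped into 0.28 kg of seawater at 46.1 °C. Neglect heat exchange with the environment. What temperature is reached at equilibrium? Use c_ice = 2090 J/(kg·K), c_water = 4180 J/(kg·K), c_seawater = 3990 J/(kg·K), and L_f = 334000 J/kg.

T_f ≈ 24.3 °C

Net heat exchanged in the isolated system is zero:
ice -21→0 °C: 0.0507×2090×21 = 2225.2; latent heat to melt: 0.0507×334000 = 16934; warm the meltwater: 211.93 T; seawater cools: 0.28×3990×(T − 46.1) = 1117.2(T − 46.1)
1329.1 T = 51503 − 19159 = 32344
T ≈ 24.33 °C. Since T > 0 °C, the all-ice-melts assumption holds.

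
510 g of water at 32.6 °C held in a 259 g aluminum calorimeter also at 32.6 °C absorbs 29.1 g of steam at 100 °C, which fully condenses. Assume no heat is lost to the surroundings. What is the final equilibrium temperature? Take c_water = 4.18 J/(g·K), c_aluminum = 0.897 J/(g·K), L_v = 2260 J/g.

T_f ≈ 62.4 °C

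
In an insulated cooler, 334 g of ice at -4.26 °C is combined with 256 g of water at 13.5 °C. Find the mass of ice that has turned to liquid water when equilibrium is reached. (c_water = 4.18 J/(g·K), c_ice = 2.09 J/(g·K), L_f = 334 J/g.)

m_melted ≈ 34.3 g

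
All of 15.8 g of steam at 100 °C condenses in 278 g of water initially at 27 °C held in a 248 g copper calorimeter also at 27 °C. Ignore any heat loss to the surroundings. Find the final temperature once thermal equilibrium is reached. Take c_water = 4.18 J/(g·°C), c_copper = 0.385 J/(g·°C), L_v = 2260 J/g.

Setting the total heat transfer to zero:
condense steam: −15.8·2260 = −35708; condensed water 100 °C→T: 66.04(T − 100); water warms: 278·4.18·(T − 27) = 1162(T − 27); cup: 95.48(T − 27)
1323.6 T = 35708 + 6604.4 + 33953 = 76265
T ≈ 57.62 °C, under the boiling point, so the assumption holds.

T_f ≈ 57.6 °C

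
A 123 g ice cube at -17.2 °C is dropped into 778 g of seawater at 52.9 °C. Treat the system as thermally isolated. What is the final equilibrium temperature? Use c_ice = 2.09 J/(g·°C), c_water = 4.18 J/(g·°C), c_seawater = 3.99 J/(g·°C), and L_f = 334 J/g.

T_f ≈ 32.8 °C

Energy conservation, ΣQ = 0:
warm ice to 0 °C: 123×2.09×(0 − (-17.2)) = 4421.6
  latent heat to melt: 123×334 = 41082
  warm the meltwater: 514.14 T
  seawater: 3104.2(T − 52.9)
3618.4 T = 164213 − 45504 = 118710
T ≈ 32.81 °C — above 0 °C, consistent with complete melting.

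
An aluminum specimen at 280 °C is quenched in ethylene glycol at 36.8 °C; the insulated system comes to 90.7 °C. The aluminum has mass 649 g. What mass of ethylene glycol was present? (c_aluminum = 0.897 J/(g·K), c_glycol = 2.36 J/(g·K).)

m ≈ 866 g

Let T be the final temperature. ΣQ_i = 0:
649·0.897·(90.7 − 280) + m·2.36·(90.7 − 36.8) = 0
127.2 m = 110202
m = 110202/127.2 ≈ 866.3 g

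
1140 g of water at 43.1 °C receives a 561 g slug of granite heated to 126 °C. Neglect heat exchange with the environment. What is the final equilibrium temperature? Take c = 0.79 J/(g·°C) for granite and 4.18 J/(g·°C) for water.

T_f ≈ 50.2 °C

Energy conservation, ΣQ = 0:
561·0.79·(T − 126) + 1140·4.18·(T − 43.1) = 0
5208.4 T = 261222
T ≈ 50.15 °C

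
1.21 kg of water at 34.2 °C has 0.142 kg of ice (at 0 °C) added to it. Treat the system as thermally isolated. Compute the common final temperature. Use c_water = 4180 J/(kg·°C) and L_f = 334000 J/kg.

Setting the total heat transfer to zero:
fusion: m_ice L_f = 0.142×334000 = 47428; warm the meltwater: 593.56 T; water cools: 1.21×4180×(T − 34.2) = 5057.8(T − 34.2)
5651.4 T = 172977 − 47428 = 125549
T ≈ 22.22 °C. Since T > 0 °C, the all-ice-melts assumption holds.

T_f ≈ 22.2 °C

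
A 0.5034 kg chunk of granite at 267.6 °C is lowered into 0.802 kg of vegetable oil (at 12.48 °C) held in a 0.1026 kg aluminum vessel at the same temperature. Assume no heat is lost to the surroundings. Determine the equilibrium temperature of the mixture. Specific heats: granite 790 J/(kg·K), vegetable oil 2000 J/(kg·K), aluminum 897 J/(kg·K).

T_f ≈ 60.9 °C

T_f = Σ m_i c_i T_i / Σ m_i c_i:
T_f = (397.69·267.6 + 1604·12.48 + 92.03·12.48) / (397.69 + 1604 + 92.03)
    = 127587 / 2093.7 ≈ 60.94 °C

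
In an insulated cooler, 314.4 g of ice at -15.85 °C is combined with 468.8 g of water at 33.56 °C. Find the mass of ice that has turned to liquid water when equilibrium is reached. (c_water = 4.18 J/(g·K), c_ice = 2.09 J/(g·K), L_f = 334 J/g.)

Heat available from the water dropping to 0 °C: 468.8×4.18×33.56 = 65764 J.
Warming the ice to 0 °C takes 314.4×2.09×15.85 = 10415 J, leaving 55349 J for melting.
Melting all 314.4 g of ice would need 314.4×334 = 105010 J.
That's not enough to melt it all — equilibrium is at 0 °C with ice remaining.
m_melted×334 = 55349  ⇒  m_melted ≈ 165.7 g.

m_melted ≈ 166 g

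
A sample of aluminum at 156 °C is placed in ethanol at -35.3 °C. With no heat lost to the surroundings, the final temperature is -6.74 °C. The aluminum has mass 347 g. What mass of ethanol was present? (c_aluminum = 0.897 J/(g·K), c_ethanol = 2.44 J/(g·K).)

m ≈ 727 g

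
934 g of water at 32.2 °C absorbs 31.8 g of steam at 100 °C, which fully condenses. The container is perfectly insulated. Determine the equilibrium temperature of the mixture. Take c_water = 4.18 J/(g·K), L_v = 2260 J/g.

Energy balance with sensible and latent terms:
condense steam: −31.8×2260 = −71868; condensed water 100 °C→T: 132.92(T − 100); original water: 3904.1(T − 32.2)
4037 T = 71868 + 13292 + 125713 = 210873
T ≈ 52.23 °C (< 100 °C, so full condensation is consistent).

T_f ≈ 52.2 °C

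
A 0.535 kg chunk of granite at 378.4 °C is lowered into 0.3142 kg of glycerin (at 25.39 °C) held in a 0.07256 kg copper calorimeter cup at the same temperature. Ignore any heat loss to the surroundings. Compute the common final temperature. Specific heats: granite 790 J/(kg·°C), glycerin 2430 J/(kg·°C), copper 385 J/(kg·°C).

T_f ≈ 148.3 °C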